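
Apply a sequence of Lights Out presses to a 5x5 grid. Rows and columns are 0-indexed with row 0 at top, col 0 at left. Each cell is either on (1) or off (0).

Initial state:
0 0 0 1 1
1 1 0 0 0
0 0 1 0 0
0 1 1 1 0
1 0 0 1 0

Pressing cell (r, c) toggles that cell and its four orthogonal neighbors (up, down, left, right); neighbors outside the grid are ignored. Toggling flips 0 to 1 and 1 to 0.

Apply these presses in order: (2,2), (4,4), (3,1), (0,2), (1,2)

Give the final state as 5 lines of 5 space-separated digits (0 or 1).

After press 1 at (2,2):
0 0 0 1 1
1 1 1 0 0
0 1 0 1 0
0 1 0 1 0
1 0 0 1 0

After press 2 at (4,4):
0 0 0 1 1
1 1 1 0 0
0 1 0 1 0
0 1 0 1 1
1 0 0 0 1

After press 3 at (3,1):
0 0 0 1 1
1 1 1 0 0
0 0 0 1 0
1 0 1 1 1
1 1 0 0 1

After press 4 at (0,2):
0 1 1 0 1
1 1 0 0 0
0 0 0 1 0
1 0 1 1 1
1 1 0 0 1

After press 5 at (1,2):
0 1 0 0 1
1 0 1 1 0
0 0 1 1 0
1 0 1 1 1
1 1 0 0 1

Answer: 0 1 0 0 1
1 0 1 1 0
0 0 1 1 0
1 0 1 1 1
1 1 0 0 1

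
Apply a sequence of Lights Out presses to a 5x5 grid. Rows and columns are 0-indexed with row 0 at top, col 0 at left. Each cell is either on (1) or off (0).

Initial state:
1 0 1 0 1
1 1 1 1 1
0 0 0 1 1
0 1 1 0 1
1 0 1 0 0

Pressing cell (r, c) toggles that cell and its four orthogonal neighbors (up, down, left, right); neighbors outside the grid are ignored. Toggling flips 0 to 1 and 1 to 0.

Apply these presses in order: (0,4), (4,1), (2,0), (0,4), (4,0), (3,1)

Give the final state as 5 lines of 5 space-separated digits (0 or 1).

After press 1 at (0,4):
1 0 1 1 0
1 1 1 1 0
0 0 0 1 1
0 1 1 0 1
1 0 1 0 0

After press 2 at (4,1):
1 0 1 1 0
1 1 1 1 0
0 0 0 1 1
0 0 1 0 1
0 1 0 0 0

After press 3 at (2,0):
1 0 1 1 0
0 1 1 1 0
1 1 0 1 1
1 0 1 0 1
0 1 0 0 0

After press 4 at (0,4):
1 0 1 0 1
0 1 1 1 1
1 1 0 1 1
1 0 1 0 1
0 1 0 0 0

After press 5 at (4,0):
1 0 1 0 1
0 1 1 1 1
1 1 0 1 1
0 0 1 0 1
1 0 0 0 0

After press 6 at (3,1):
1 0 1 0 1
0 1 1 1 1
1 0 0 1 1
1 1 0 0 1
1 1 0 0 0

Answer: 1 0 1 0 1
0 1 1 1 1
1 0 0 1 1
1 1 0 0 1
1 1 0 0 0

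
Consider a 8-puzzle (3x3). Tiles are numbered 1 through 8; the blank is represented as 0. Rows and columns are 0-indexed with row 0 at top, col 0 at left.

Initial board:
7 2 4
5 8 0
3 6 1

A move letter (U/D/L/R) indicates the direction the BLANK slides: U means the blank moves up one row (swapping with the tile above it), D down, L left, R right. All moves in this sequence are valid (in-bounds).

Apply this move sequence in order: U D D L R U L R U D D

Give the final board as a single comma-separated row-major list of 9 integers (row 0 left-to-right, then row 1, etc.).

After move 1 (U):
7 2 0
5 8 4
3 6 1

After move 2 (D):
7 2 4
5 8 0
3 6 1

After move 3 (D):
7 2 4
5 8 1
3 6 0

After move 4 (L):
7 2 4
5 8 1
3 0 6

After move 5 (R):
7 2 4
5 8 1
3 6 0

After move 6 (U):
7 2 4
5 8 0
3 6 1

After move 7 (L):
7 2 4
5 0 8
3 6 1

After move 8 (R):
7 2 4
5 8 0
3 6 1

After move 9 (U):
7 2 0
5 8 4
3 6 1

After move 10 (D):
7 2 4
5 8 0
3 6 1

After move 11 (D):
7 2 4
5 8 1
3 6 0

Answer: 7, 2, 4, 5, 8, 1, 3, 6, 0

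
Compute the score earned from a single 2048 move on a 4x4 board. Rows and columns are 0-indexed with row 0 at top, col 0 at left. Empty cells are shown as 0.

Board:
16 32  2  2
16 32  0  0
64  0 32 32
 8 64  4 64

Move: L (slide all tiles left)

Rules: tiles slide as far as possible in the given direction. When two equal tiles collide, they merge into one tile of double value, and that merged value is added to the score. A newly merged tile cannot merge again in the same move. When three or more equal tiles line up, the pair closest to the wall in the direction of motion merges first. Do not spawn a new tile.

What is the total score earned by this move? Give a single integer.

Answer: 68

Derivation:
Slide left:
row 0: [16, 32, 2, 2] -> [16, 32, 4, 0]  score +4 (running 4)
row 1: [16, 32, 0, 0] -> [16, 32, 0, 0]  score +0 (running 4)
row 2: [64, 0, 32, 32] -> [64, 64, 0, 0]  score +64 (running 68)
row 3: [8, 64, 4, 64] -> [8, 64, 4, 64]  score +0 (running 68)
Board after move:
16 32  4  0
16 32  0  0
64 64  0  0
 8 64  4 64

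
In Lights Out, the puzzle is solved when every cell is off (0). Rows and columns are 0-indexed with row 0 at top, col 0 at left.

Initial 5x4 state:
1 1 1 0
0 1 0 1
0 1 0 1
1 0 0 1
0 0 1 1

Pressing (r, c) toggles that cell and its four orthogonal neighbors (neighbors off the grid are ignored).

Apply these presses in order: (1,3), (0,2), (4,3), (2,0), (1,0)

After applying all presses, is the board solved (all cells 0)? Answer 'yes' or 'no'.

Answer: yes

Derivation:
After press 1 at (1,3):
1 1 1 1
0 1 1 0
0 1 0 0
1 0 0 1
0 0 1 1

After press 2 at (0,2):
1 0 0 0
0 1 0 0
0 1 0 0
1 0 0 1
0 0 1 1

After press 3 at (4,3):
1 0 0 0
0 1 0 0
0 1 0 0
1 0 0 0
0 0 0 0

After press 4 at (2,0):
1 0 0 0
1 1 0 0
1 0 0 0
0 0 0 0
0 0 0 0

After press 5 at (1,0):
0 0 0 0
0 0 0 0
0 0 0 0
0 0 0 0
0 0 0 0

Lights still on: 0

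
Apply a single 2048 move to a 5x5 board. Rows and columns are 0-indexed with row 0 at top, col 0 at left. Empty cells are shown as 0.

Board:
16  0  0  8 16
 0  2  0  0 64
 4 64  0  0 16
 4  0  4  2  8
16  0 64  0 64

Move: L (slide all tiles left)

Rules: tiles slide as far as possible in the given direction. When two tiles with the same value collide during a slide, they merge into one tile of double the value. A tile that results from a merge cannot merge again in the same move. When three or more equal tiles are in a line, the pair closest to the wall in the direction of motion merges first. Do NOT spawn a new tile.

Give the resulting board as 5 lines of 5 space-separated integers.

Slide left:
row 0: [16, 0, 0, 8, 16] -> [16, 8, 16, 0, 0]
row 1: [0, 2, 0, 0, 64] -> [2, 64, 0, 0, 0]
row 2: [4, 64, 0, 0, 16] -> [4, 64, 16, 0, 0]
row 3: [4, 0, 4, 2, 8] -> [8, 2, 8, 0, 0]
row 4: [16, 0, 64, 0, 64] -> [16, 128, 0, 0, 0]

Answer:  16   8  16   0   0
  2  64   0   0   0
  4  64  16   0   0
  8   2   8   0   0
 16 128   0   0   0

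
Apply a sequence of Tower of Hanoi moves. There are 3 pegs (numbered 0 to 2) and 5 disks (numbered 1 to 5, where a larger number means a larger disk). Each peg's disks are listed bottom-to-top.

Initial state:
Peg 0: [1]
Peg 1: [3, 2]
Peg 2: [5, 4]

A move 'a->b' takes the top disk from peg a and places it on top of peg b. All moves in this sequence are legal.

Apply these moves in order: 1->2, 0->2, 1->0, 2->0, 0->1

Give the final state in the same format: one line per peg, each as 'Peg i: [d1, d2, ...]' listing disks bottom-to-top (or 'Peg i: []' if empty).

After move 1 (1->2):
Peg 0: [1]
Peg 1: [3]
Peg 2: [5, 4, 2]

After move 2 (0->2):
Peg 0: []
Peg 1: [3]
Peg 2: [5, 4, 2, 1]

After move 3 (1->0):
Peg 0: [3]
Peg 1: []
Peg 2: [5, 4, 2, 1]

After move 4 (2->0):
Peg 0: [3, 1]
Peg 1: []
Peg 2: [5, 4, 2]

After move 5 (0->1):
Peg 0: [3]
Peg 1: [1]
Peg 2: [5, 4, 2]

Answer: Peg 0: [3]
Peg 1: [1]
Peg 2: [5, 4, 2]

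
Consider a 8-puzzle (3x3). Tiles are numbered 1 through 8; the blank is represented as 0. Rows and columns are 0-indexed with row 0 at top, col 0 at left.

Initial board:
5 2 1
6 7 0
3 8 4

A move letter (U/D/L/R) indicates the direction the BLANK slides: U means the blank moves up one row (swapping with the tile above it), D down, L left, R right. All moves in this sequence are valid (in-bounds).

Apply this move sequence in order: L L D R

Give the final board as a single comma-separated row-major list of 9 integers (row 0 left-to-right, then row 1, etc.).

After move 1 (L):
5 2 1
6 0 7
3 8 4

After move 2 (L):
5 2 1
0 6 7
3 8 4

After move 3 (D):
5 2 1
3 6 7
0 8 4

After move 4 (R):
5 2 1
3 6 7
8 0 4

Answer: 5, 2, 1, 3, 6, 7, 8, 0, 4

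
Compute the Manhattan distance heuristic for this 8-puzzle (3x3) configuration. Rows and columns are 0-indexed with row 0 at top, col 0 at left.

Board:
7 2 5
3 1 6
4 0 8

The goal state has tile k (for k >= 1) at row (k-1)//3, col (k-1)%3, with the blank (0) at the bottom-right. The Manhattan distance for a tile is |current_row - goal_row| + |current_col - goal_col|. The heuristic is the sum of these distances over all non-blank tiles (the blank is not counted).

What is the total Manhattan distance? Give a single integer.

Tile 7: (0,0)->(2,0) = 2
Tile 2: (0,1)->(0,1) = 0
Tile 5: (0,2)->(1,1) = 2
Tile 3: (1,0)->(0,2) = 3
Tile 1: (1,1)->(0,0) = 2
Tile 6: (1,2)->(1,2) = 0
Tile 4: (2,0)->(1,0) = 1
Tile 8: (2,2)->(2,1) = 1
Sum: 2 + 0 + 2 + 3 + 2 + 0 + 1 + 1 = 11

Answer: 11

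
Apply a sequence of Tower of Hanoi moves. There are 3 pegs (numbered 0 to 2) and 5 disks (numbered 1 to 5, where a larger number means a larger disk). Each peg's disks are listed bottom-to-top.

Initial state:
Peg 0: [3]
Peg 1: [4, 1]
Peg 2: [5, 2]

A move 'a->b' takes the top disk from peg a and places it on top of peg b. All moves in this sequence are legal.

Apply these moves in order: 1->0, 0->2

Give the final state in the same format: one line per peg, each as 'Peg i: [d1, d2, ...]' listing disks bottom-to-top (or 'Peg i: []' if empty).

Answer: Peg 0: [3]
Peg 1: [4]
Peg 2: [5, 2, 1]

Derivation:
After move 1 (1->0):
Peg 0: [3, 1]
Peg 1: [4]
Peg 2: [5, 2]

After move 2 (0->2):
Peg 0: [3]
Peg 1: [4]
Peg 2: [5, 2, 1]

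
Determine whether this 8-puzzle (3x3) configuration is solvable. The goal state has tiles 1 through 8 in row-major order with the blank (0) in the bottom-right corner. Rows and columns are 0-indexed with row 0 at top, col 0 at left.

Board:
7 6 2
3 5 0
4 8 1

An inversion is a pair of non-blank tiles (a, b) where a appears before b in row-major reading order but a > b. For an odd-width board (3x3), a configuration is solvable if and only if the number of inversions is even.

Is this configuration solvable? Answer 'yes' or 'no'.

Answer: no

Derivation:
Inversions (pairs i<j in row-major order where tile[i] > tile[j] > 0): 17
17 is odd, so the puzzle is not solvable.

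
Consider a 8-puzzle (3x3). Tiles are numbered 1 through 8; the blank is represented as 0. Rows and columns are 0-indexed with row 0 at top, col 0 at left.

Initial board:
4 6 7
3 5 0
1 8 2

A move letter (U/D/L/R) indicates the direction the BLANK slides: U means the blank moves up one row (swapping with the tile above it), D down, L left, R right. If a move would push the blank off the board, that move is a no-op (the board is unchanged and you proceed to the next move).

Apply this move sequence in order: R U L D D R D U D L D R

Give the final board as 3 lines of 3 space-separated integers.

Answer: 4 5 6
3 8 7
1 2 0

Derivation:
After move 1 (R):
4 6 7
3 5 0
1 8 2

After move 2 (U):
4 6 0
3 5 7
1 8 2

After move 3 (L):
4 0 6
3 5 7
1 8 2

After move 4 (D):
4 5 6
3 0 7
1 8 2

After move 5 (D):
4 5 6
3 8 7
1 0 2

After move 6 (R):
4 5 6
3 8 7
1 2 0

After move 7 (D):
4 5 6
3 8 7
1 2 0

After move 8 (U):
4 5 6
3 8 0
1 2 7

After move 9 (D):
4 5 6
3 8 7
1 2 0

After move 10 (L):
4 5 6
3 8 7
1 0 2

After move 11 (D):
4 5 6
3 8 7
1 0 2

After move 12 (R):
4 5 6
3 8 7
1 2 0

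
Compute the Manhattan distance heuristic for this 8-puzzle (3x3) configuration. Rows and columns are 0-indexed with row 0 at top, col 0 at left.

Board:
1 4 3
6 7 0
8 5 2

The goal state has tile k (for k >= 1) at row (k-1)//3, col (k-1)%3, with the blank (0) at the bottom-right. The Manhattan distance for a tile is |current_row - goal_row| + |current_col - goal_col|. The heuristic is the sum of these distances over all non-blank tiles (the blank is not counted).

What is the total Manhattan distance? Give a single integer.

Tile 1: at (0,0), goal (0,0), distance |0-0|+|0-0| = 0
Tile 4: at (0,1), goal (1,0), distance |0-1|+|1-0| = 2
Tile 3: at (0,2), goal (0,2), distance |0-0|+|2-2| = 0
Tile 6: at (1,0), goal (1,2), distance |1-1|+|0-2| = 2
Tile 7: at (1,1), goal (2,0), distance |1-2|+|1-0| = 2
Tile 8: at (2,0), goal (2,1), distance |2-2|+|0-1| = 1
Tile 5: at (2,1), goal (1,1), distance |2-1|+|1-1| = 1
Tile 2: at (2,2), goal (0,1), distance |2-0|+|2-1| = 3
Sum: 0 + 2 + 0 + 2 + 2 + 1 + 1 + 3 = 11

Answer: 11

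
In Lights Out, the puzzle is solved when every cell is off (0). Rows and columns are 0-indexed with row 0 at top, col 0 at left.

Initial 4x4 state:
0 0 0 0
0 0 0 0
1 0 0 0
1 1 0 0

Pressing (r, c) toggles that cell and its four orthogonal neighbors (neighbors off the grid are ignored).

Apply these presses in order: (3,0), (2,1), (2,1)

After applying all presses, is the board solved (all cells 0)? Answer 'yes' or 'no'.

After press 1 at (3,0):
0 0 0 0
0 0 0 0
0 0 0 0
0 0 0 0

After press 2 at (2,1):
0 0 0 0
0 1 0 0
1 1 1 0
0 1 0 0

After press 3 at (2,1):
0 0 0 0
0 0 0 0
0 0 0 0
0 0 0 0

Lights still on: 0

Answer: yes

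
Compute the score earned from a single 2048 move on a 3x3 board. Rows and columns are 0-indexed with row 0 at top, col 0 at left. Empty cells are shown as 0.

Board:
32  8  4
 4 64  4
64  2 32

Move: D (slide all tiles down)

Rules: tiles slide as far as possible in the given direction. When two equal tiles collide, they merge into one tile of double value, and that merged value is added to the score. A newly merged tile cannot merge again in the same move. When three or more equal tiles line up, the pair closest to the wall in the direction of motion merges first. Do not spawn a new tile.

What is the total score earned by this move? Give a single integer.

Answer: 8

Derivation:
Slide down:
col 0: [32, 4, 64] -> [32, 4, 64]  score +0 (running 0)
col 1: [8, 64, 2] -> [8, 64, 2]  score +0 (running 0)
col 2: [4, 4, 32] -> [0, 8, 32]  score +8 (running 8)
Board after move:
32  8  0
 4 64  8
64  2 32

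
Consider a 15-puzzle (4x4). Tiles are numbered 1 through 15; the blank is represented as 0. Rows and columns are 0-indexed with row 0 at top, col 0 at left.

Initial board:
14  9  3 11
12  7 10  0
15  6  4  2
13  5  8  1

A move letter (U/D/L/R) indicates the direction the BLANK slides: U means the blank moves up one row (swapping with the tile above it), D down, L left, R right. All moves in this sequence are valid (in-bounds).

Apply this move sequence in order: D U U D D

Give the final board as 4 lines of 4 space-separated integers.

After move 1 (D):
14  9  3 11
12  7 10  2
15  6  4  0
13  5  8  1

After move 2 (U):
14  9  3 11
12  7 10  0
15  6  4  2
13  5  8  1

After move 3 (U):
14  9  3  0
12  7 10 11
15  6  4  2
13  5  8  1

After move 4 (D):
14  9  3 11
12  7 10  0
15  6  4  2
13  5  8  1

After move 5 (D):
14  9  3 11
12  7 10  2
15  6  4  0
13  5  8  1

Answer: 14  9  3 11
12  7 10  2
15  6  4  0
13  5  8  1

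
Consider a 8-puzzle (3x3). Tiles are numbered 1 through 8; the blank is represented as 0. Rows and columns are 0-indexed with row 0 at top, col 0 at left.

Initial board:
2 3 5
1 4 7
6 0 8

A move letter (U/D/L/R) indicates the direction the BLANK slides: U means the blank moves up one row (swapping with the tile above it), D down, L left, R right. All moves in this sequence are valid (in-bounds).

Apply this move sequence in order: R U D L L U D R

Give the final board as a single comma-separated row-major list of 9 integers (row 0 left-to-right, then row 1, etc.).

Answer: 2, 3, 5, 1, 4, 7, 6, 0, 8

Derivation:
After move 1 (R):
2 3 5
1 4 7
6 8 0

After move 2 (U):
2 3 5
1 4 0
6 8 7

After move 3 (D):
2 3 5
1 4 7
6 8 0

After move 4 (L):
2 3 5
1 4 7
6 0 8

After move 5 (L):
2 3 5
1 4 7
0 6 8

After move 6 (U):
2 3 5
0 4 7
1 6 8

After move 7 (D):
2 3 5
1 4 7
0 6 8

After move 8 (R):
2 3 5
1 4 7
6 0 8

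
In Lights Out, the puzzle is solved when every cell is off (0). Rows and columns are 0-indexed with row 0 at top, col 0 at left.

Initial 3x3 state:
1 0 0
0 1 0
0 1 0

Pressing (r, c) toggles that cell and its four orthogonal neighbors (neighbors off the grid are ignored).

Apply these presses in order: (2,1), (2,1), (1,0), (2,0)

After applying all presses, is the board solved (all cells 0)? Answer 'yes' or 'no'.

Answer: yes

Derivation:
After press 1 at (2,1):
1 0 0
0 0 0
1 0 1

After press 2 at (2,1):
1 0 0
0 1 0
0 1 0

After press 3 at (1,0):
0 0 0
1 0 0
1 1 0

After press 4 at (2,0):
0 0 0
0 0 0
0 0 0

Lights still on: 0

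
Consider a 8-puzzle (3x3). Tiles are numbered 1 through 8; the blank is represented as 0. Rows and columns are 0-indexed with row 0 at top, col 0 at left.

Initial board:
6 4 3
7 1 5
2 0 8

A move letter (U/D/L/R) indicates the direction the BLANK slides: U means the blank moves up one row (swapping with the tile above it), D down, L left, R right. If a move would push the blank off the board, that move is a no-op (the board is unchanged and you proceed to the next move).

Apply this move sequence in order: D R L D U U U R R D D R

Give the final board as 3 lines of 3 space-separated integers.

After move 1 (D):
6 4 3
7 1 5
2 0 8

After move 2 (R):
6 4 3
7 1 5
2 8 0

After move 3 (L):
6 4 3
7 1 5
2 0 8

After move 4 (D):
6 4 3
7 1 5
2 0 8

After move 5 (U):
6 4 3
7 0 5
2 1 8

After move 6 (U):
6 0 3
7 4 5
2 1 8

After move 7 (U):
6 0 3
7 4 5
2 1 8

After move 8 (R):
6 3 0
7 4 5
2 1 8

After move 9 (R):
6 3 0
7 4 5
2 1 8

After move 10 (D):
6 3 5
7 4 0
2 1 8

After move 11 (D):
6 3 5
7 4 8
2 1 0

After move 12 (R):
6 3 5
7 4 8
2 1 0

Answer: 6 3 5
7 4 8
2 1 0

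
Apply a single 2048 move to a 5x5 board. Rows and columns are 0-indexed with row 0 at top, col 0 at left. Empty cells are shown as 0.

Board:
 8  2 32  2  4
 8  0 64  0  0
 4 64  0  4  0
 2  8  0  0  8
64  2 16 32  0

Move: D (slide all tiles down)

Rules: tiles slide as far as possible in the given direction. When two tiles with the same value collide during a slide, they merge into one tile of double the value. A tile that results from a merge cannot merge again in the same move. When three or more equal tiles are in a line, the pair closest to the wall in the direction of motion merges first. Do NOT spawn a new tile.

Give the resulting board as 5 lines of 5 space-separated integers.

Slide down:
col 0: [8, 8, 4, 2, 64] -> [0, 16, 4, 2, 64]
col 1: [2, 0, 64, 8, 2] -> [0, 2, 64, 8, 2]
col 2: [32, 64, 0, 0, 16] -> [0, 0, 32, 64, 16]
col 3: [2, 0, 4, 0, 32] -> [0, 0, 2, 4, 32]
col 4: [4, 0, 0, 8, 0] -> [0, 0, 0, 4, 8]

Answer:  0  0  0  0  0
16  2  0  0  0
 4 64 32  2  0
 2  8 64  4  4
64  2 16 32  8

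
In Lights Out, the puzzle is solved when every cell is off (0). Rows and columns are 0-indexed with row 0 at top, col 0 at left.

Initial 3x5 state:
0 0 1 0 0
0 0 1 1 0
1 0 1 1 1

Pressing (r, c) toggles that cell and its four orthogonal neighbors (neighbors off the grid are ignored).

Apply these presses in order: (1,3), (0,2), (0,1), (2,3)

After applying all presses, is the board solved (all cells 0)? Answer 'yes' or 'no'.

After press 1 at (1,3):
0 0 1 1 0
0 0 0 0 1
1 0 1 0 1

After press 2 at (0,2):
0 1 0 0 0
0 0 1 0 1
1 0 1 0 1

After press 3 at (0,1):
1 0 1 0 0
0 1 1 0 1
1 0 1 0 1

After press 4 at (2,3):
1 0 1 0 0
0 1 1 1 1
1 0 0 1 0

Lights still on: 8

Answer: no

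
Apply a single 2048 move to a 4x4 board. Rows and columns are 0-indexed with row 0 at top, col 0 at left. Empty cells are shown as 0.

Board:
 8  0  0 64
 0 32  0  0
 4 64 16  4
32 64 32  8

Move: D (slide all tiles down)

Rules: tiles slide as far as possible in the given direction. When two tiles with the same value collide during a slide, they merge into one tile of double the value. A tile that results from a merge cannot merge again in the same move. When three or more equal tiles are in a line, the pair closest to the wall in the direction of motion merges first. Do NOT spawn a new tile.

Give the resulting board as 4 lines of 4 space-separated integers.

Answer:   0   0   0   0
  8   0   0  64
  4  32  16   4
 32 128  32   8

Derivation:
Slide down:
col 0: [8, 0, 4, 32] -> [0, 8, 4, 32]
col 1: [0, 32, 64, 64] -> [0, 0, 32, 128]
col 2: [0, 0, 16, 32] -> [0, 0, 16, 32]
col 3: [64, 0, 4, 8] -> [0, 64, 4, 8]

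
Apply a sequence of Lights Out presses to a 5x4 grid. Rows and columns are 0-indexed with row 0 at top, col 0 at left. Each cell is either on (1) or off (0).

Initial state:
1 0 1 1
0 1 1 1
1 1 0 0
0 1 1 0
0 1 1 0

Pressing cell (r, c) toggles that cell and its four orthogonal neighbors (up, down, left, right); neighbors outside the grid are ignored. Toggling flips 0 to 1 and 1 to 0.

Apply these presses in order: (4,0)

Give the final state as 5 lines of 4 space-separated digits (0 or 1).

After press 1 at (4,0):
1 0 1 1
0 1 1 1
1 1 0 0
1 1 1 0
1 0 1 0

Answer: 1 0 1 1
0 1 1 1
1 1 0 0
1 1 1 0
1 0 1 0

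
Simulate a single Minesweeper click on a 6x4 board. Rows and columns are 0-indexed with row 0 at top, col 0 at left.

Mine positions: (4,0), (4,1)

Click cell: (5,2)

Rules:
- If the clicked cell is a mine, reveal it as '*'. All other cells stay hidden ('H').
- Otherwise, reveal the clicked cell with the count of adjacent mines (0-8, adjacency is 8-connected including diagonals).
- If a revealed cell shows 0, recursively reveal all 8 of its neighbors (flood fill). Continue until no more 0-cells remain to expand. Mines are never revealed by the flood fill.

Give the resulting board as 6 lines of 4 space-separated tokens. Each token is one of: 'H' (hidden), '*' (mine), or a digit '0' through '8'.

H H H H
H H H H
H H H H
H H H H
H H H H
H H 1 H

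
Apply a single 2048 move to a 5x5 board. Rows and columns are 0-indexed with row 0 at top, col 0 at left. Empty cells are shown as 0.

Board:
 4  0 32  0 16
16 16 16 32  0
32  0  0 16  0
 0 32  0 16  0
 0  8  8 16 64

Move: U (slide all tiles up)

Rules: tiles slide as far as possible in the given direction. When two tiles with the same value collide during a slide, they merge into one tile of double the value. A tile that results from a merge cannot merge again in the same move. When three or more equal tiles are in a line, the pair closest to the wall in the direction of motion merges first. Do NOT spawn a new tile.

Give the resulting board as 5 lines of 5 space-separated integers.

Answer:  4 16 32 32 16
16 32 16 32 64
32  8  8 16  0
 0  0  0  0  0
 0  0  0  0  0

Derivation:
Slide up:
col 0: [4, 16, 32, 0, 0] -> [4, 16, 32, 0, 0]
col 1: [0, 16, 0, 32, 8] -> [16, 32, 8, 0, 0]
col 2: [32, 16, 0, 0, 8] -> [32, 16, 8, 0, 0]
col 3: [0, 32, 16, 16, 16] -> [32, 32, 16, 0, 0]
col 4: [16, 0, 0, 0, 64] -> [16, 64, 0, 0, 0]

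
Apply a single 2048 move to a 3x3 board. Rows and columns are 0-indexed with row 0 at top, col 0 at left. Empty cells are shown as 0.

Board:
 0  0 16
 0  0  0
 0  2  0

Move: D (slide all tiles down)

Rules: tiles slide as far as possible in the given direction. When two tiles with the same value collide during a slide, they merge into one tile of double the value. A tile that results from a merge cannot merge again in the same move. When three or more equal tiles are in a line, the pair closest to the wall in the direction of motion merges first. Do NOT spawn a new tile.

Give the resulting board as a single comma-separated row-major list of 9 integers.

Answer: 0, 0, 0, 0, 0, 0, 0, 2, 16

Derivation:
Slide down:
col 0: [0, 0, 0] -> [0, 0, 0]
col 1: [0, 0, 2] -> [0, 0, 2]
col 2: [16, 0, 0] -> [0, 0, 16]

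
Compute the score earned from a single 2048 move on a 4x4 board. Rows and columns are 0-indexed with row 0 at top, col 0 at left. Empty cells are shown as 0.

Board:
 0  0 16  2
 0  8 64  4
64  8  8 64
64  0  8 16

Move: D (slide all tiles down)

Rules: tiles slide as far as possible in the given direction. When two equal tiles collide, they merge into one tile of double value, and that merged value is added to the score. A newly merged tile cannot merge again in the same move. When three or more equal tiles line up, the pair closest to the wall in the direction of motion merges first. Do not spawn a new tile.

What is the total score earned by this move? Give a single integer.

Answer: 160

Derivation:
Slide down:
col 0: [0, 0, 64, 64] -> [0, 0, 0, 128]  score +128 (running 128)
col 1: [0, 8, 8, 0] -> [0, 0, 0, 16]  score +16 (running 144)
col 2: [16, 64, 8, 8] -> [0, 16, 64, 16]  score +16 (running 160)
col 3: [2, 4, 64, 16] -> [2, 4, 64, 16]  score +0 (running 160)
Board after move:
  0   0   0   2
  0   0  16   4
  0   0  64  64
128  16  16  16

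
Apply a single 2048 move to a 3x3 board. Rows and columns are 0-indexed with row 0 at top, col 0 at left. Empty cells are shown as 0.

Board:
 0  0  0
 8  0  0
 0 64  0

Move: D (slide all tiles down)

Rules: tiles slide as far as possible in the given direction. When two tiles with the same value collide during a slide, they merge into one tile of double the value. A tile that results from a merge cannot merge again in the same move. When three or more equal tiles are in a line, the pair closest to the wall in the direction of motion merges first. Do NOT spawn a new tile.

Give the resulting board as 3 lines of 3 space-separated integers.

Slide down:
col 0: [0, 8, 0] -> [0, 0, 8]
col 1: [0, 0, 64] -> [0, 0, 64]
col 2: [0, 0, 0] -> [0, 0, 0]

Answer:  0  0  0
 0  0  0
 8 64  0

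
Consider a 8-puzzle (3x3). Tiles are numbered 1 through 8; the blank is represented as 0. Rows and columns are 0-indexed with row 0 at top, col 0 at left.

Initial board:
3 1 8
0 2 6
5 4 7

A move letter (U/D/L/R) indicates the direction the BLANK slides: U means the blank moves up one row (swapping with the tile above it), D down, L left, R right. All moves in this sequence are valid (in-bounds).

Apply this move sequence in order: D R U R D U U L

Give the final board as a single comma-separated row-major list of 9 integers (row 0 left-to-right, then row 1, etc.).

After move 1 (D):
3 1 8
5 2 6
0 4 7

After move 2 (R):
3 1 8
5 2 6
4 0 7

After move 3 (U):
3 1 8
5 0 6
4 2 7

After move 4 (R):
3 1 8
5 6 0
4 2 7

After move 5 (D):
3 1 8
5 6 7
4 2 0

After move 6 (U):
3 1 8
5 6 0
4 2 7

After move 7 (U):
3 1 0
5 6 8
4 2 7

After move 8 (L):
3 0 1
5 6 8
4 2 7

Answer: 3, 0, 1, 5, 6, 8, 4, 2, 7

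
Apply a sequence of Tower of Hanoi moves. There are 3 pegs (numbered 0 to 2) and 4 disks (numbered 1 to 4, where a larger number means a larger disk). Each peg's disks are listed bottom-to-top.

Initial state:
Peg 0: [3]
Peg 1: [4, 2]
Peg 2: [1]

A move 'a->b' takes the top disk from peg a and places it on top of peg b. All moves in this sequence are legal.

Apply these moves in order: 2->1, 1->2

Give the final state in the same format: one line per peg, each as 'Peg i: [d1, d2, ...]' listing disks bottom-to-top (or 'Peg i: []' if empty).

Answer: Peg 0: [3]
Peg 1: [4, 2]
Peg 2: [1]

Derivation:
After move 1 (2->1):
Peg 0: [3]
Peg 1: [4, 2, 1]
Peg 2: []

After move 2 (1->2):
Peg 0: [3]
Peg 1: [4, 2]
Peg 2: [1]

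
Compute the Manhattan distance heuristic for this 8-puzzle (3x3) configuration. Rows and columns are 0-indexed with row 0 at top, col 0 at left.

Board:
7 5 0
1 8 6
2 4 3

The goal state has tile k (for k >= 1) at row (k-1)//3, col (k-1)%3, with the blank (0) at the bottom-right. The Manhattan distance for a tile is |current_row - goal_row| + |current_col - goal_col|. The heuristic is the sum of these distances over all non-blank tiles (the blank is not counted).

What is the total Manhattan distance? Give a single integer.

Tile 7: (0,0)->(2,0) = 2
Tile 5: (0,1)->(1,1) = 1
Tile 1: (1,0)->(0,0) = 1
Tile 8: (1,1)->(2,1) = 1
Tile 6: (1,2)->(1,2) = 0
Tile 2: (2,0)->(0,1) = 3
Tile 4: (2,1)->(1,0) = 2
Tile 3: (2,2)->(0,2) = 2
Sum: 2 + 1 + 1 + 1 + 0 + 3 + 2 + 2 = 12

Answer: 12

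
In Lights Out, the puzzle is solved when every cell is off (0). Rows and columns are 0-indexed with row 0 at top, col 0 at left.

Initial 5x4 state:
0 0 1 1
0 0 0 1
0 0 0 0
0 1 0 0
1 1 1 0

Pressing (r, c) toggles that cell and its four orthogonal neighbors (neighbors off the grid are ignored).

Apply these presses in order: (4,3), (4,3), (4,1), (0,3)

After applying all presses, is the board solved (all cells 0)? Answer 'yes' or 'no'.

After press 1 at (4,3):
0 0 1 1
0 0 0 1
0 0 0 0
0 1 0 1
1 1 0 1

After press 2 at (4,3):
0 0 1 1
0 0 0 1
0 0 0 0
0 1 0 0
1 1 1 0

After press 3 at (4,1):
0 0 1 1
0 0 0 1
0 0 0 0
0 0 0 0
0 0 0 0

After press 4 at (0,3):
0 0 0 0
0 0 0 0
0 0 0 0
0 0 0 0
0 0 0 0

Lights still on: 0

Answer: yes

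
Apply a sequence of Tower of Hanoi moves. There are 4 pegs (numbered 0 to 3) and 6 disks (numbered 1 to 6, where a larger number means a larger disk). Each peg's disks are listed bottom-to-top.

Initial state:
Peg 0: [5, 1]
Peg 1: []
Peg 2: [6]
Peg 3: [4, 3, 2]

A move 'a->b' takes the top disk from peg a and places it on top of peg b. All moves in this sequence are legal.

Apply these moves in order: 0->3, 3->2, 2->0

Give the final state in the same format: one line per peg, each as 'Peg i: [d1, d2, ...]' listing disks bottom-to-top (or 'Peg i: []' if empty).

Answer: Peg 0: [5, 1]
Peg 1: []
Peg 2: [6]
Peg 3: [4, 3, 2]

Derivation:
After move 1 (0->3):
Peg 0: [5]
Peg 1: []
Peg 2: [6]
Peg 3: [4, 3, 2, 1]

After move 2 (3->2):
Peg 0: [5]
Peg 1: []
Peg 2: [6, 1]
Peg 3: [4, 3, 2]

After move 3 (2->0):
Peg 0: [5, 1]
Peg 1: []
Peg 2: [6]
Peg 3: [4, 3, 2]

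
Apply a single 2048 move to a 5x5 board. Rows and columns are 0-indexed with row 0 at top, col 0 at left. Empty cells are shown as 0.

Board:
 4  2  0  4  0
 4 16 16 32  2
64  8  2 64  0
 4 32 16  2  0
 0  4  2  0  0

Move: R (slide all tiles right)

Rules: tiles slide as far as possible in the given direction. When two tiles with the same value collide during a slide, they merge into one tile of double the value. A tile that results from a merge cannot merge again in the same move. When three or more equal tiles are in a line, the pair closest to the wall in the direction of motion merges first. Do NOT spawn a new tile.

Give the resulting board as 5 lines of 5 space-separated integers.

Answer:  0  0  4  2  4
 0  4 32 32  2
 0 64  8  2 64
 0  4 32 16  2
 0  0  0  4  2

Derivation:
Slide right:
row 0: [4, 2, 0, 4, 0] -> [0, 0, 4, 2, 4]
row 1: [4, 16, 16, 32, 2] -> [0, 4, 32, 32, 2]
row 2: [64, 8, 2, 64, 0] -> [0, 64, 8, 2, 64]
row 3: [4, 32, 16, 2, 0] -> [0, 4, 32, 16, 2]
row 4: [0, 4, 2, 0, 0] -> [0, 0, 0, 4, 2]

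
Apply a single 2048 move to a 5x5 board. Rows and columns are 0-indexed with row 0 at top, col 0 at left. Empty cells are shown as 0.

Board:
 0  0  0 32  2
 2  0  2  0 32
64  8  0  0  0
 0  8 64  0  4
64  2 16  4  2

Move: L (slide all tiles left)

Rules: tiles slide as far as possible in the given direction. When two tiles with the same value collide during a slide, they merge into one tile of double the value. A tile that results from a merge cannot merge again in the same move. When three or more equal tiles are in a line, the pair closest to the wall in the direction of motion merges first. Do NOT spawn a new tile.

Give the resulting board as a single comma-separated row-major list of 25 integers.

Slide left:
row 0: [0, 0, 0, 32, 2] -> [32, 2, 0, 0, 0]
row 1: [2, 0, 2, 0, 32] -> [4, 32, 0, 0, 0]
row 2: [64, 8, 0, 0, 0] -> [64, 8, 0, 0, 0]
row 3: [0, 8, 64, 0, 4] -> [8, 64, 4, 0, 0]
row 4: [64, 2, 16, 4, 2] -> [64, 2, 16, 4, 2]

Answer: 32, 2, 0, 0, 0, 4, 32, 0, 0, 0, 64, 8, 0, 0, 0, 8, 64, 4, 0, 0, 64, 2, 16, 4, 2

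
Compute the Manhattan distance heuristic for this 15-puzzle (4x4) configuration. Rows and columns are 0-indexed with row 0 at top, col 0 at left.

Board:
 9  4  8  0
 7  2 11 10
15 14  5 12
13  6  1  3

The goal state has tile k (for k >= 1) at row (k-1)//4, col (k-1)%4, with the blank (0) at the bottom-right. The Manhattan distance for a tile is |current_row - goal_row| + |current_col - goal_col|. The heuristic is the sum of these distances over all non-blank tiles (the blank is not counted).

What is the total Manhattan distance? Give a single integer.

Answer: 31

Derivation:
Tile 9: (0,0)->(2,0) = 2
Tile 4: (0,1)->(0,3) = 2
Tile 8: (0,2)->(1,3) = 2
Tile 7: (1,0)->(1,2) = 2
Tile 2: (1,1)->(0,1) = 1
Tile 11: (1,2)->(2,2) = 1
Tile 10: (1,3)->(2,1) = 3
Tile 15: (2,0)->(3,2) = 3
Tile 14: (2,1)->(3,1) = 1
Tile 5: (2,2)->(1,0) = 3
Tile 12: (2,3)->(2,3) = 0
Tile 13: (3,0)->(3,0) = 0
Tile 6: (3,1)->(1,1) = 2
Tile 1: (3,2)->(0,0) = 5
Tile 3: (3,3)->(0,2) = 4
Sum: 2 + 2 + 2 + 2 + 1 + 1 + 3 + 3 + 1 + 3 + 0 + 0 + 2 + 5 + 4 = 31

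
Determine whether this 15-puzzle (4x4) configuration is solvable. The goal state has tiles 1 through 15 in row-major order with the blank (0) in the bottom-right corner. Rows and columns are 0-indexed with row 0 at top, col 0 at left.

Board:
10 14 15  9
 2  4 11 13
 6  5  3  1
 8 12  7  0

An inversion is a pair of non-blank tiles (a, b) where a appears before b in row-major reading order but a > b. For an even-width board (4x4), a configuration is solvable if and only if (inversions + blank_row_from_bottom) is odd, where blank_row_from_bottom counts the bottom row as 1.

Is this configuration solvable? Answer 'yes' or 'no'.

Inversions: 65
Blank is in row 3 (0-indexed from top), which is row 1 counting from the bottom (bottom = 1).
65 + 1 = 66, which is even, so the puzzle is not solvable.

Answer: no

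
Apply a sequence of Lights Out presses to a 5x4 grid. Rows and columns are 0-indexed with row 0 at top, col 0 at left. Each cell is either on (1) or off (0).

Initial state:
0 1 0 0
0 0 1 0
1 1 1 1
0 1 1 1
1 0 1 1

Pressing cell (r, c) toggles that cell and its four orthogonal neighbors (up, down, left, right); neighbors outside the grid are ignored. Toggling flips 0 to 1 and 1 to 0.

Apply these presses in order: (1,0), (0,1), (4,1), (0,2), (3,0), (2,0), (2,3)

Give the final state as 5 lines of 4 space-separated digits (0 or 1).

After press 1 at (1,0):
1 1 0 0
1 1 1 0
0 1 1 1
0 1 1 1
1 0 1 1

After press 2 at (0,1):
0 0 1 0
1 0 1 0
0 1 1 1
0 1 1 1
1 0 1 1

After press 3 at (4,1):
0 0 1 0
1 0 1 0
0 1 1 1
0 0 1 1
0 1 0 1

After press 4 at (0,2):
0 1 0 1
1 0 0 0
0 1 1 1
0 0 1 1
0 1 0 1

After press 5 at (3,0):
0 1 0 1
1 0 0 0
1 1 1 1
1 1 1 1
1 1 0 1

After press 6 at (2,0):
0 1 0 1
0 0 0 0
0 0 1 1
0 1 1 1
1 1 0 1

After press 7 at (2,3):
0 1 0 1
0 0 0 1
0 0 0 0
0 1 1 0
1 1 0 1

Answer: 0 1 0 1
0 0 0 1
0 0 0 0
0 1 1 0
1 1 0 1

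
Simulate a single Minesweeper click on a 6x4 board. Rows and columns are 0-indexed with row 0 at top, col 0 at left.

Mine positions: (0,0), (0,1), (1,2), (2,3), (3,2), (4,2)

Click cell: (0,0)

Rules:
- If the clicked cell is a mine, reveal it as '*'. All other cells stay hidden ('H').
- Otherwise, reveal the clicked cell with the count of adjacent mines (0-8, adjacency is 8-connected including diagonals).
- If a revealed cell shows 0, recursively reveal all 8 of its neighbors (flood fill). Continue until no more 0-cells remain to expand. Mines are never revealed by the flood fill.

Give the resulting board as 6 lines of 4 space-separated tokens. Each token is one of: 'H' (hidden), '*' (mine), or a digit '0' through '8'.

* H H H
H H H H
H H H H
H H H H
H H H H
H H H H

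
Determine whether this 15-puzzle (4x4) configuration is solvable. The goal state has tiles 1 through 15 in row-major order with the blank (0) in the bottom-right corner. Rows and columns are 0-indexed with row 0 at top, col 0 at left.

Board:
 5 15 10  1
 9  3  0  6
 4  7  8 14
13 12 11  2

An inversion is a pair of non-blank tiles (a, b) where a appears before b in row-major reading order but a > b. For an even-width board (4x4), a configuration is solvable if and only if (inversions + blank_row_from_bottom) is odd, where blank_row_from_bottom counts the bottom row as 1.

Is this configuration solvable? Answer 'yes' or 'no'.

Answer: no

Derivation:
Inversions: 47
Blank is in row 1 (0-indexed from top), which is row 3 counting from the bottom (bottom = 1).
47 + 3 = 50, which is even, so the puzzle is not solvable.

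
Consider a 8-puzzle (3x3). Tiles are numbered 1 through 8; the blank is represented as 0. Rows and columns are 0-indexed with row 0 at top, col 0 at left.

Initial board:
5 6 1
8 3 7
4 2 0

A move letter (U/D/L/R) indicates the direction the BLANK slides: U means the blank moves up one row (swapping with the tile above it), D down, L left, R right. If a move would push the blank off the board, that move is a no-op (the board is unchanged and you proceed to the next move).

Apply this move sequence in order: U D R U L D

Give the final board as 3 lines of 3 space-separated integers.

After move 1 (U):
5 6 1
8 3 0
4 2 7

After move 2 (D):
5 6 1
8 3 7
4 2 0

After move 3 (R):
5 6 1
8 3 7
4 2 0

After move 4 (U):
5 6 1
8 3 0
4 2 7

After move 5 (L):
5 6 1
8 0 3
4 2 7

After move 6 (D):
5 6 1
8 2 3
4 0 7

Answer: 5 6 1
8 2 3
4 0 7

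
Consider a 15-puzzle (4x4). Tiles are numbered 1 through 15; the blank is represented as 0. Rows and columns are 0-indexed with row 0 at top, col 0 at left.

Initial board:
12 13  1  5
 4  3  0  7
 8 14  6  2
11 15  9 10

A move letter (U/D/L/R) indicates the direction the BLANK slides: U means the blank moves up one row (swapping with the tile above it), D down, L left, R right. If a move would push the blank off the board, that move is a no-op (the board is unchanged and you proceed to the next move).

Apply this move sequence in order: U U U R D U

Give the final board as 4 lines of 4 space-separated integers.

After move 1 (U):
12 13  0  5
 4  3  1  7
 8 14  6  2
11 15  9 10

After move 2 (U):
12 13  0  5
 4  3  1  7
 8 14  6  2
11 15  9 10

After move 3 (U):
12 13  0  5
 4  3  1  7
 8 14  6  2
11 15  9 10

After move 4 (R):
12 13  5  0
 4  3  1  7
 8 14  6  2
11 15  9 10

After move 5 (D):
12 13  5  7
 4  3  1  0
 8 14  6  2
11 15  9 10

After move 6 (U):
12 13  5  0
 4  3  1  7
 8 14  6  2
11 15  9 10

Answer: 12 13  5  0
 4  3  1  7
 8 14  6  2
11 15  9 10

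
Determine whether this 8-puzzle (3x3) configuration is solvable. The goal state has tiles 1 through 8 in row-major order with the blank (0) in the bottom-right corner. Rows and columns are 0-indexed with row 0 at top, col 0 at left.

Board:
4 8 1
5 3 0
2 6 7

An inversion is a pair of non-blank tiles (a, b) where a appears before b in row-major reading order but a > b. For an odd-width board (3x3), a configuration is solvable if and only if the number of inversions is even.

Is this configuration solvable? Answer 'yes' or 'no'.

Inversions (pairs i<j in row-major order where tile[i] > tile[j] > 0): 12
12 is even, so the puzzle is solvable.

Answer: yes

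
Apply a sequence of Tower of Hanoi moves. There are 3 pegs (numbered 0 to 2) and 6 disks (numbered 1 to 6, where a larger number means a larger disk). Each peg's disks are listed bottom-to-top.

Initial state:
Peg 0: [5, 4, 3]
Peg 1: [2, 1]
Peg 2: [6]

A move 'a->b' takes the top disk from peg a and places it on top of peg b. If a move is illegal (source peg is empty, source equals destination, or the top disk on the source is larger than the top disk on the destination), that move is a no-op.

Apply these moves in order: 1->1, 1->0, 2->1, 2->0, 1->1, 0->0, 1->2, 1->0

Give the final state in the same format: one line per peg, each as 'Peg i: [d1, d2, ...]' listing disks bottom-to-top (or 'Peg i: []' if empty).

After move 1 (1->1):
Peg 0: [5, 4, 3]
Peg 1: [2, 1]
Peg 2: [6]

After move 2 (1->0):
Peg 0: [5, 4, 3, 1]
Peg 1: [2]
Peg 2: [6]

After move 3 (2->1):
Peg 0: [5, 4, 3, 1]
Peg 1: [2]
Peg 2: [6]

After move 4 (2->0):
Peg 0: [5, 4, 3, 1]
Peg 1: [2]
Peg 2: [6]

After move 5 (1->1):
Peg 0: [5, 4, 3, 1]
Peg 1: [2]
Peg 2: [6]

After move 6 (0->0):
Peg 0: [5, 4, 3, 1]
Peg 1: [2]
Peg 2: [6]

After move 7 (1->2):
Peg 0: [5, 4, 3, 1]
Peg 1: []
Peg 2: [6, 2]

After move 8 (1->0):
Peg 0: [5, 4, 3, 1]
Peg 1: []
Peg 2: [6, 2]

Answer: Peg 0: [5, 4, 3, 1]
Peg 1: []
Peg 2: [6, 2]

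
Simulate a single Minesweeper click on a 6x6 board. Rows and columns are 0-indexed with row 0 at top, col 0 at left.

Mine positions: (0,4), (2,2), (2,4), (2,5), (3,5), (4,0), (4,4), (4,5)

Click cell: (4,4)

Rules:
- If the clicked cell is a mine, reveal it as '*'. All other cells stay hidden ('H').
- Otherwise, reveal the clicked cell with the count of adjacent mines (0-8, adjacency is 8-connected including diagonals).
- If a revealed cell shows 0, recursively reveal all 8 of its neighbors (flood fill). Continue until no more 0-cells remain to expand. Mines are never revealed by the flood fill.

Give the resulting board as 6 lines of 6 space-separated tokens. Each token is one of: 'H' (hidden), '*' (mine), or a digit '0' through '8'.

H H H H H H
H H H H H H
H H H H H H
H H H H H H
H H H H * H
H H H H H H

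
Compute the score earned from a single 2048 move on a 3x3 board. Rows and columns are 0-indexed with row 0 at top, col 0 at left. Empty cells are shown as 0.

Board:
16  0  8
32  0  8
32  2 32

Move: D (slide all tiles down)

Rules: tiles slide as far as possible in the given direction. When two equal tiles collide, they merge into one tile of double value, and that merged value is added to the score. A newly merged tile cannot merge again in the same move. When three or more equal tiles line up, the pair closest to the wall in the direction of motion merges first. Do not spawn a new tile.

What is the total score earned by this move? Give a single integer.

Answer: 80

Derivation:
Slide down:
col 0: [16, 32, 32] -> [0, 16, 64]  score +64 (running 64)
col 1: [0, 0, 2] -> [0, 0, 2]  score +0 (running 64)
col 2: [8, 8, 32] -> [0, 16, 32]  score +16 (running 80)
Board after move:
 0  0  0
16  0 16
64  2 32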